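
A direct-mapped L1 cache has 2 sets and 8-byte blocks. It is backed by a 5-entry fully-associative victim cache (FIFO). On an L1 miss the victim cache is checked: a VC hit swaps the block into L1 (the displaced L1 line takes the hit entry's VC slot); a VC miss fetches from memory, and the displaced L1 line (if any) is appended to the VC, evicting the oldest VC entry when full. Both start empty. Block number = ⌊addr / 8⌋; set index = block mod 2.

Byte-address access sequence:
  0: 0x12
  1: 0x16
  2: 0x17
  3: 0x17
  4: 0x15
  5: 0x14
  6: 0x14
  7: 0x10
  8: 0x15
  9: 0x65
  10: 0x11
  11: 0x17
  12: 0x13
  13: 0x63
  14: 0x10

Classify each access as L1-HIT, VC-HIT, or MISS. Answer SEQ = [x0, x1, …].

SEQ = [MISS, L1-HIT, L1-HIT, L1-HIT, L1-HIT, L1-HIT, L1-HIT, L1-HIT, L1-HIT, MISS, VC-HIT, L1-HIT, L1-HIT, VC-HIT, VC-HIT]

  [0] addr=0x12 blk=2 s=0: MISS | VC []
  [1] addr=0x16 blk=2 s=0: L1-HIT | VC []
  [2] addr=0x17 blk=2 s=0: L1-HIT | VC []
  [3] addr=0x17 blk=2 s=0: L1-HIT | VC []
  [4] addr=0x15 blk=2 s=0: L1-HIT | VC []
  [5] addr=0x14 blk=2 s=0: L1-HIT | VC []
  [6] addr=0x14 blk=2 s=0: L1-HIT | VC []
  [7] addr=0x10 blk=2 s=0: L1-HIT | VC []
  [8] addr=0x15 blk=2 s=0: L1-HIT | VC []
  [9] addr=0x65 blk=12 s=0: MISS | VC [2]
  [10] addr=0x11 blk=2 s=0: VC-HIT | VC [12]
  [11] addr=0x17 blk=2 s=0: L1-HIT | VC [12]
  [12] addr=0x13 blk=2 s=0: L1-HIT | VC [12]
  [13] addr=0x63 blk=12 s=0: VC-HIT | VC [2]
  [14] addr=0x10 blk=2 s=0: VC-HIT | VC [12]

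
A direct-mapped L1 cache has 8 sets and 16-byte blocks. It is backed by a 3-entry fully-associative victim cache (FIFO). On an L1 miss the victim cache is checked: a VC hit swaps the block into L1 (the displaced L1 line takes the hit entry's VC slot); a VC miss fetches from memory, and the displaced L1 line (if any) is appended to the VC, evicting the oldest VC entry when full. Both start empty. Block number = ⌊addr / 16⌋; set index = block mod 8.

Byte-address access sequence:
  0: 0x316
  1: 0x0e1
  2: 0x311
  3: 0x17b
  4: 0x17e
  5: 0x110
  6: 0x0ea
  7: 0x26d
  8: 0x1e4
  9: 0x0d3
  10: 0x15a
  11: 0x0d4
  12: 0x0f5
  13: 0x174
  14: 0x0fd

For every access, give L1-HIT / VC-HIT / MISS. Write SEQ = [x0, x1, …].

SEQ = [MISS, MISS, L1-HIT, MISS, L1-HIT, MISS, L1-HIT, MISS, MISS, MISS, MISS, VC-HIT, MISS, VC-HIT, VC-HIT]

  [0] addr=0x316 blk=49 s=1: MISS | VC []
  [1] addr=0xe1 blk=14 s=6: MISS | VC []
  [2] addr=0x311 blk=49 s=1: L1-HIT | VC []
  [3] addr=0x17b blk=23 s=7: MISS | VC []
  [4] addr=0x17e blk=23 s=7: L1-HIT | VC []
  [5] addr=0x110 blk=17 s=1: MISS | VC [49]
  [6] addr=0xea blk=14 s=6: L1-HIT | VC [49]
  [7] addr=0x26d blk=38 s=6: MISS | VC [49, 14]
  [8] addr=0x1e4 blk=30 s=6: MISS | VC [49, 14, 38]
  [9] addr=0xd3 blk=13 s=5: MISS | VC [49, 14, 38]
  [10] addr=0x15a blk=21 s=5: MISS | VC [14, 38, 13]
  [11] addr=0xd4 blk=13 s=5: VC-HIT | VC [14, 38, 21]
  [12] addr=0xf5 blk=15 s=7: MISS | VC [38, 21, 23]
  [13] addr=0x174 blk=23 s=7: VC-HIT | VC [38, 21, 15]
  [14] addr=0xfd blk=15 s=7: VC-HIT | VC [38, 21, 23]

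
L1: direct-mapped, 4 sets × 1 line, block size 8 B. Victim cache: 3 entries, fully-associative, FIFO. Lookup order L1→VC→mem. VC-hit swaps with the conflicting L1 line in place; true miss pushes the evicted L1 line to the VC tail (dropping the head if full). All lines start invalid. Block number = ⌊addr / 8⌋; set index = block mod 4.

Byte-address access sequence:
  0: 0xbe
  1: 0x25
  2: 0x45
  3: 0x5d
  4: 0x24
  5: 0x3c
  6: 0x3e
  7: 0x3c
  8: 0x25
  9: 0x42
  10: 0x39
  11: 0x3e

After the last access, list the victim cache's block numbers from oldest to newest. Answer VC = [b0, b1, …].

VC = [4, 23, 11]

  [0] addr=0xbe blk=23 s=3: MISS | VC []
  [1] addr=0x25 blk=4 s=0: MISS | VC []
  [2] addr=0x45 blk=8 s=0: MISS | VC [4]
  [3] addr=0x5d blk=11 s=3: MISS | VC [4, 23]
  [4] addr=0x24 blk=4 s=0: VC-HIT | VC [8, 23]
  [5] addr=0x3c blk=7 s=3: MISS | VC [8, 23, 11]
  [6] addr=0x3e blk=7 s=3: L1-HIT | VC [8, 23, 11]
  [7] addr=0x3c blk=7 s=3: L1-HIT | VC [8, 23, 11]
  [8] addr=0x25 blk=4 s=0: L1-HIT | VC [8, 23, 11]
  [9] addr=0x42 blk=8 s=0: VC-HIT | VC [4, 23, 11]
  [10] addr=0x39 blk=7 s=3: L1-HIT | VC [4, 23, 11]
  [11] addr=0x3e blk=7 s=3: L1-HIT | VC [4, 23, 11]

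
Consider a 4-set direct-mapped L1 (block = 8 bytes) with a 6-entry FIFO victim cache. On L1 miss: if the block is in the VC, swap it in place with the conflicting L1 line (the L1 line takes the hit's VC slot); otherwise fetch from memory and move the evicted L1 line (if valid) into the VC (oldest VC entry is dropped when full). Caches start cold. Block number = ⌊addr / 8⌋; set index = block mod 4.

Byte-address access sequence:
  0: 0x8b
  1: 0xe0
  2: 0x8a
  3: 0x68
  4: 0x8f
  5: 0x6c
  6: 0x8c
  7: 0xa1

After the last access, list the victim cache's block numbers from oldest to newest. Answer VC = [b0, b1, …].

VC = [13, 28]

  [0] addr=0x8b blk=17 s=1: MISS | VC []
  [1] addr=0xe0 blk=28 s=0: MISS | VC []
  [2] addr=0x8a blk=17 s=1: L1-HIT | VC []
  [3] addr=0x68 blk=13 s=1: MISS | VC [17]
  [4] addr=0x8f blk=17 s=1: VC-HIT | VC [13]
  [5] addr=0x6c blk=13 s=1: VC-HIT | VC [17]
  [6] addr=0x8c blk=17 s=1: VC-HIT | VC [13]
  [7] addr=0xa1 blk=20 s=0: MISS | VC [13, 28]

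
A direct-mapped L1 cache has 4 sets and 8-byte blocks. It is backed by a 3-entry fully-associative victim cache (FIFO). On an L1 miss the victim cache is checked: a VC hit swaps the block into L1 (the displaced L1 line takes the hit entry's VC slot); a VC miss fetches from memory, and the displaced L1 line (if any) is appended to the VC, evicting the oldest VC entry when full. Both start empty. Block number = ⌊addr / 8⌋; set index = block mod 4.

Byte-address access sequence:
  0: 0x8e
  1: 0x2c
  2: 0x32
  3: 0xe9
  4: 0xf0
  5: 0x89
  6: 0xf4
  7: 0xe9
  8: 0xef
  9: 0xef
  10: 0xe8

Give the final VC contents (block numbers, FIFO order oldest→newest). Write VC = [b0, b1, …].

  [0] addr=0x8e blk=17 s=1: MISS | VC []
  [1] addr=0x2c blk=5 s=1: MISS | VC [17]
  [2] addr=0x32 blk=6 s=2: MISS | VC [17]
  [3] addr=0xe9 blk=29 s=1: MISS | VC [17, 5]
  [4] addr=0xf0 blk=30 s=2: MISS | VC [17, 5, 6]
  [5] addr=0x89 blk=17 s=1: VC-HIT | VC [29, 5, 6]
  [6] addr=0xf4 blk=30 s=2: L1-HIT | VC [29, 5, 6]
  [7] addr=0xe9 blk=29 s=1: VC-HIT | VC [17, 5, 6]
  [8] addr=0xef blk=29 s=1: L1-HIT | VC [17, 5, 6]
  [9] addr=0xef blk=29 s=1: L1-HIT | VC [17, 5, 6]
  [10] addr=0xe8 blk=29 s=1: L1-HIT | VC [17, 5, 6]

VC = [17, 5, 6]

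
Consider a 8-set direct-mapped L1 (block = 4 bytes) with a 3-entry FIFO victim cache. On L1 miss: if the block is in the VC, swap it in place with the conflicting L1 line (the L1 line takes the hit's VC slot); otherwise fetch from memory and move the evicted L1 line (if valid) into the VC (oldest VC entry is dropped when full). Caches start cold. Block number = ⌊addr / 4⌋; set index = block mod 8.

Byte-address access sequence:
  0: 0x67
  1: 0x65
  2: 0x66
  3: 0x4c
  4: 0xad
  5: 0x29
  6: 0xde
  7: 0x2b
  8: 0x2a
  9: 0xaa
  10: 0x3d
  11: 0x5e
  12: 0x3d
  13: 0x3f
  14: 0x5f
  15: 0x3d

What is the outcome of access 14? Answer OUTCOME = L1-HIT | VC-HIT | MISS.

#0 0x67→b25/s1 MISS; vc=[]
#1 0x65→b25/s1 L1-HIT; vc=[]
#2 0x66→b25/s1 L1-HIT; vc=[]
#3 0x4c→b19/s3 MISS; vc=[]
#4 0xad→b43/s3 MISS; vc=[19]
#5 0x29→b10/s2 MISS; vc=[19]
#6 0xde→b55/s7 MISS; vc=[19]
#7 0x2b→b10/s2 L1-HIT; vc=[19]
#8 0x2a→b10/s2 L1-HIT; vc=[19]
#9 0xaa→b42/s2 MISS; vc=[19,10]
#10 0x3d→b15/s7 MISS; vc=[19,10,55]
#11 0x5e→b23/s7 MISS; vc=[10,55,15]
#12 0x3d→b15/s7 VC-HIT; vc=[10,55,23]
#13 0x3f→b15/s7 L1-HIT; vc=[10,55,23]
#14 0x5f→b23/s7 VC-HIT; vc=[10,55,15]
#15 0x3d→b15/s7 VC-HIT; vc=[10,55,23]

OUTCOME = VC-HIT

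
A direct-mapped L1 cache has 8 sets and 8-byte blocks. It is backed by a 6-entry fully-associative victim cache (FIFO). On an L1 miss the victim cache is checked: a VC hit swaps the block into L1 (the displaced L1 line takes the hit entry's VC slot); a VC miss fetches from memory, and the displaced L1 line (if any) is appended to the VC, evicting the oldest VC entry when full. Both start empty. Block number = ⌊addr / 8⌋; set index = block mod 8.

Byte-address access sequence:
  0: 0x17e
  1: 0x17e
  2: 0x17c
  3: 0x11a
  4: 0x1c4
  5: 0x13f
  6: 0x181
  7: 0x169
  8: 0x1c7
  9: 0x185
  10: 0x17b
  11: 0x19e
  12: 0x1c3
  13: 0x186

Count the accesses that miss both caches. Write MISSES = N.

MISSES = 7

#0 0x17e→b47/s7 MISS; vc=[]
#1 0x17e→b47/s7 L1-HIT; vc=[]
#2 0x17c→b47/s7 L1-HIT; vc=[]
#3 0x11a→b35/s3 MISS; vc=[]
#4 0x1c4→b56/s0 MISS; vc=[]
#5 0x13f→b39/s7 MISS; vc=[47]
#6 0x181→b48/s0 MISS; vc=[47,56]
#7 0x169→b45/s5 MISS; vc=[47,56]
#8 0x1c7→b56/s0 VC-HIT; vc=[47,48]
#9 0x185→b48/s0 VC-HIT; vc=[47,56]
#10 0x17b→b47/s7 VC-HIT; vc=[39,56]
#11 0x19e→b51/s3 MISS; vc=[39,56,35]
#12 0x1c3→b56/s0 VC-HIT; vc=[39,48,35]
#13 0x186→b48/s0 VC-HIT; vc=[39,56,35]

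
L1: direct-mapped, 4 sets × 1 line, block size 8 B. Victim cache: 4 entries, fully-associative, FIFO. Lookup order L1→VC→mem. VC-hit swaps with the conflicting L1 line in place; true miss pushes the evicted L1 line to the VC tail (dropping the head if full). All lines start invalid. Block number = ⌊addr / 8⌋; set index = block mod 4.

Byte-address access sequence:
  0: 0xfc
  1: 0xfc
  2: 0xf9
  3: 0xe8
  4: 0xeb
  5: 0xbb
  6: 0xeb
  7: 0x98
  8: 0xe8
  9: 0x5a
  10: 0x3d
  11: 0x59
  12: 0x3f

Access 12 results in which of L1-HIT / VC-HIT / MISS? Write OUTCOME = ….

OUTCOME = VC-HIT

0: 0xfc (blk 31, set 3) → MISS  vc=[]
1: 0xfc (blk 31, set 3) → L1-HIT  vc=[]
2: 0xf9 (blk 31, set 3) → L1-HIT  vc=[]
3: 0xe8 (blk 29, set 1) → MISS  vc=[]
4: 0xeb (blk 29, set 1) → L1-HIT  vc=[]
5: 0xbb (blk 23, set 3) → MISS  vc=[31]
6: 0xeb (blk 29, set 1) → L1-HIT  vc=[31]
7: 0x98 (blk 19, set 3) → MISS  vc=[31, 23]
8: 0xe8 (blk 29, set 1) → L1-HIT  vc=[31, 23]
9: 0x5a (blk 11, set 3) → MISS  vc=[31, 23, 19]
10: 0x3d (blk 7, set 3) → MISS  vc=[31, 23, 19, 11]
11: 0x59 (blk 11, set 3) → VC-HIT  vc=[31, 23, 19, 7]
12: 0x3f (blk 7, set 3) → VC-HIT  vc=[31, 23, 19, 11]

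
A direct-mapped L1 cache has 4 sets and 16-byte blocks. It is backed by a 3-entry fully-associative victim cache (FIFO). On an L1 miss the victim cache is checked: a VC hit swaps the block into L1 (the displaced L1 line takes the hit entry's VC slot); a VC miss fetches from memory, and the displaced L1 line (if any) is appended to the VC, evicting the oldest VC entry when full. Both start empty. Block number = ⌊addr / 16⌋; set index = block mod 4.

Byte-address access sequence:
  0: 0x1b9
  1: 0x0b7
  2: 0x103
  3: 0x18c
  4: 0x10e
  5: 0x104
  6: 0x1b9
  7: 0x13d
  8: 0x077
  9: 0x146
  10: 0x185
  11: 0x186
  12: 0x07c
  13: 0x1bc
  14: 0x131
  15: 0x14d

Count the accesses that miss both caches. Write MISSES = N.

#0 0x1b9→b27/s3 MISS; vc=[]
#1 0xb7→b11/s3 MISS; vc=[27]
#2 0x103→b16/s0 MISS; vc=[27]
#3 0x18c→b24/s0 MISS; vc=[27,16]
#4 0x10e→b16/s0 VC-HIT; vc=[27,24]
#5 0x104→b16/s0 L1-HIT; vc=[27,24]
#6 0x1b9→b27/s3 VC-HIT; vc=[11,24]
#7 0x13d→b19/s3 MISS; vc=[11,24,27]
#8 0x77→b7/s3 MISS; vc=[24,27,19]
#9 0x146→b20/s0 MISS; vc=[27,19,16]
#10 0x185→b24/s0 MISS; vc=[19,16,20]
#11 0x186→b24/s0 L1-HIT; vc=[19,16,20]
#12 0x7c→b7/s3 L1-HIT; vc=[19,16,20]
#13 0x1bc→b27/s3 MISS; vc=[16,20,7]
#14 0x131→b19/s3 MISS; vc=[20,7,27]
#15 0x14d→b20/s0 VC-HIT; vc=[24,7,27]

MISSES = 10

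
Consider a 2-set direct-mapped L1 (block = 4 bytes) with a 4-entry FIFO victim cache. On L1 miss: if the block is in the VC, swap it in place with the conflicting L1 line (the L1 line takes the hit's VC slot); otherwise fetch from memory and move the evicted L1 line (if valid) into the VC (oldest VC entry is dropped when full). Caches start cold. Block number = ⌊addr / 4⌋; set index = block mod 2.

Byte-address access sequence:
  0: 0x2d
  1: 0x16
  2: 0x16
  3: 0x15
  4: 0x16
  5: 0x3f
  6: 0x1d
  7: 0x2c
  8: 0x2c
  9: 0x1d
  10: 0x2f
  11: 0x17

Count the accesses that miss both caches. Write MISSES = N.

MISSES = 4

#0 0x2d→b11/s1 MISS; vc=[]
#1 0x16→b5/s1 MISS; vc=[11]
#2 0x16→b5/s1 L1-HIT; vc=[11]
#3 0x15→b5/s1 L1-HIT; vc=[11]
#4 0x16→b5/s1 L1-HIT; vc=[11]
#5 0x3f→b15/s1 MISS; vc=[11,5]
#6 0x1d→b7/s1 MISS; vc=[11,5,15]
#7 0x2c→b11/s1 VC-HIT; vc=[7,5,15]
#8 0x2c→b11/s1 L1-HIT; vc=[7,5,15]
#9 0x1d→b7/s1 VC-HIT; vc=[11,5,15]
#10 0x2f→b11/s1 VC-HIT; vc=[7,5,15]
#11 0x17→b5/s1 VC-HIT; vc=[7,11,15]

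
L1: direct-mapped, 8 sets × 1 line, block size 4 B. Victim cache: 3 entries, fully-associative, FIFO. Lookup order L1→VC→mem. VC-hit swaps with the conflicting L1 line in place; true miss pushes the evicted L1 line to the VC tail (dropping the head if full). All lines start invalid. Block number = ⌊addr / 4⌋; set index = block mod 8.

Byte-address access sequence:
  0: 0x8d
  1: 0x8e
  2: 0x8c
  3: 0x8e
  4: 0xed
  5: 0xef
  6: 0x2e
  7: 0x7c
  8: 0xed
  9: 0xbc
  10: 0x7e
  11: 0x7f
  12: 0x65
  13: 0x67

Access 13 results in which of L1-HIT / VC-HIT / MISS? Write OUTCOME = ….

  [0] addr=0x8d blk=35 s=3: MISS | VC []
  [1] addr=0x8e blk=35 s=3: L1-HIT | VC []
  [2] addr=0x8c blk=35 s=3: L1-HIT | VC []
  [3] addr=0x8e blk=35 s=3: L1-HIT | VC []
  [4] addr=0xed blk=59 s=3: MISS | VC [35]
  [5] addr=0xef blk=59 s=3: L1-HIT | VC [35]
  [6] addr=0x2e blk=11 s=3: MISS | VC [35, 59]
  [7] addr=0x7c blk=31 s=7: MISS | VC [35, 59]
  [8] addr=0xed blk=59 s=3: VC-HIT | VC [35, 11]
  [9] addr=0xbc blk=47 s=7: MISS | VC [35, 11, 31]
  [10] addr=0x7e blk=31 s=7: VC-HIT | VC [35, 11, 47]
  [11] addr=0x7f blk=31 s=7: L1-HIT | VC [35, 11, 47]
  [12] addr=0x65 blk=25 s=1: MISS | VC [35, 11, 47]
  [13] addr=0x67 blk=25 s=1: L1-HIT | VC [35, 11, 47]

OUTCOME = L1-HIT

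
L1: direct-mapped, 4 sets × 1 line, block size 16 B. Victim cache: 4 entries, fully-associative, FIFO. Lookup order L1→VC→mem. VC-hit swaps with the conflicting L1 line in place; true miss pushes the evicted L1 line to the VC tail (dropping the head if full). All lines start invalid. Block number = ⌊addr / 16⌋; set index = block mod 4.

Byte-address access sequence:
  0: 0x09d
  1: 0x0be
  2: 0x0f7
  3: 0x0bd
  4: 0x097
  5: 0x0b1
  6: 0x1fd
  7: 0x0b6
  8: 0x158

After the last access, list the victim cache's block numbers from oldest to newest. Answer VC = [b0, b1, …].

#0 0x9d→b9/s1 MISS; vc=[]
#1 0xbe→b11/s3 MISS; vc=[]
#2 0xf7→b15/s3 MISS; vc=[11]
#3 0xbd→b11/s3 VC-HIT; vc=[15]
#4 0x97→b9/s1 L1-HIT; vc=[15]
#5 0xb1→b11/s3 L1-HIT; vc=[15]
#6 0x1fd→b31/s3 MISS; vc=[15,11]
#7 0xb6→b11/s3 VC-HIT; vc=[15,31]
#8 0x158→b21/s1 MISS; vc=[15,31,9]

VC = [15, 31, 9]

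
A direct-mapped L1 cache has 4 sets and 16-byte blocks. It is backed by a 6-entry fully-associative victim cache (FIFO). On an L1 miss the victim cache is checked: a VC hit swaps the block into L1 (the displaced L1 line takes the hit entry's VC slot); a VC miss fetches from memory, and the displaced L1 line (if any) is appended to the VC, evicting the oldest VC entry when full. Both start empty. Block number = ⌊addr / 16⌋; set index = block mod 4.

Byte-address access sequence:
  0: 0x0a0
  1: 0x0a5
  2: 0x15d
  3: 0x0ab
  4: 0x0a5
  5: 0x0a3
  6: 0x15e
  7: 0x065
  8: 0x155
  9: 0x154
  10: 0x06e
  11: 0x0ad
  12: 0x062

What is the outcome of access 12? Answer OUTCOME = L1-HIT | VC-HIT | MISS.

  [0] addr=0xa0 blk=10 s=2: MISS | VC []
  [1] addr=0xa5 blk=10 s=2: L1-HIT | VC []
  [2] addr=0x15d blk=21 s=1: MISS | VC []
  [3] addr=0xab blk=10 s=2: L1-HIT | VC []
  [4] addr=0xa5 blk=10 s=2: L1-HIT | VC []
  [5] addr=0xa3 blk=10 s=2: L1-HIT | VC []
  [6] addr=0x15e blk=21 s=1: L1-HIT | VC []
  [7] addr=0x65 blk=6 s=2: MISS | VC [10]
  [8] addr=0x155 blk=21 s=1: L1-HIT | VC [10]
  [9] addr=0x154 blk=21 s=1: L1-HIT | VC [10]
  [10] addr=0x6e blk=6 s=2: L1-HIT | VC [10]
  [11] addr=0xad blk=10 s=2: VC-HIT | VC [6]
  [12] addr=0x62 blk=6 s=2: VC-HIT | VC [10]

OUTCOME = VC-HIT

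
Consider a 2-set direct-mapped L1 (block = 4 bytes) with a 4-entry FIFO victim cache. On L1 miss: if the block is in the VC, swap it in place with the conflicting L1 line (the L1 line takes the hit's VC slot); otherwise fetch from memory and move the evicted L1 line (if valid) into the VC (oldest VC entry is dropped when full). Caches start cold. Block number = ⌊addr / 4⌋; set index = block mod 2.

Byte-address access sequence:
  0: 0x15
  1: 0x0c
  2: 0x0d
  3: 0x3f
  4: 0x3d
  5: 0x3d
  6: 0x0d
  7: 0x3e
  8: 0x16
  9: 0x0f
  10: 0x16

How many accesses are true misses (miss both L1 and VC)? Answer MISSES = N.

MISSES = 3

#0 0x15→b5/s1 MISS; vc=[]
#1 0xc→b3/s1 MISS; vc=[5]
#2 0xd→b3/s1 L1-HIT; vc=[5]
#3 0x3f→b15/s1 MISS; vc=[5,3]
#4 0x3d→b15/s1 L1-HIT; vc=[5,3]
#5 0x3d→b15/s1 L1-HIT; vc=[5,3]
#6 0xd→b3/s1 VC-HIT; vc=[5,15]
#7 0x3e→b15/s1 VC-HIT; vc=[5,3]
#8 0x16→b5/s1 VC-HIT; vc=[15,3]
#9 0xf→b3/s1 VC-HIT; vc=[15,5]
#10 0x16→b5/s1 VC-HIT; vc=[15,3]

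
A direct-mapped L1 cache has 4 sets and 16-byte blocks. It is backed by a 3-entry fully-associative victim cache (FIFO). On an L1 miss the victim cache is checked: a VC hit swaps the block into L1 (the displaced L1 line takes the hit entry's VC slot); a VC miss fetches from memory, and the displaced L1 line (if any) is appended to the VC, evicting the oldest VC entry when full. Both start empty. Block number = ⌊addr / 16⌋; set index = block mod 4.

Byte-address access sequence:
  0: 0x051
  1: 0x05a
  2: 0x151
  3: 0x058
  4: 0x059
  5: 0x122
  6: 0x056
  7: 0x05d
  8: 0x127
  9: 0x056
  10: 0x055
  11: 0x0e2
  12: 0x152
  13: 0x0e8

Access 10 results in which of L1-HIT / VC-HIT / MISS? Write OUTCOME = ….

  [0] addr=0x51 blk=5 s=1: MISS | VC []
  [1] addr=0x5a blk=5 s=1: L1-HIT | VC []
  [2] addr=0x151 blk=21 s=1: MISS | VC [5]
  [3] addr=0x58 blk=5 s=1: VC-HIT | VC [21]
  [4] addr=0x59 blk=5 s=1: L1-HIT | VC [21]
  [5] addr=0x122 blk=18 s=2: MISS | VC [21]
  [6] addr=0x56 blk=5 s=1: L1-HIT | VC [21]
  [7] addr=0x5d blk=5 s=1: L1-HIT | VC [21]
  [8] addr=0x127 blk=18 s=2: L1-HIT | VC [21]
  [9] addr=0x56 blk=5 s=1: L1-HIT | VC [21]
  [10] addr=0x55 blk=5 s=1: L1-HIT | VC [21]
  [11] addr=0xe2 blk=14 s=2: MISS | VC [21, 18]
  [12] addr=0x152 blk=21 s=1: VC-HIT | VC [5, 18]
  [13] addr=0xe8 blk=14 s=2: L1-HIT | VC [5, 18]

OUTCOME = L1-HIT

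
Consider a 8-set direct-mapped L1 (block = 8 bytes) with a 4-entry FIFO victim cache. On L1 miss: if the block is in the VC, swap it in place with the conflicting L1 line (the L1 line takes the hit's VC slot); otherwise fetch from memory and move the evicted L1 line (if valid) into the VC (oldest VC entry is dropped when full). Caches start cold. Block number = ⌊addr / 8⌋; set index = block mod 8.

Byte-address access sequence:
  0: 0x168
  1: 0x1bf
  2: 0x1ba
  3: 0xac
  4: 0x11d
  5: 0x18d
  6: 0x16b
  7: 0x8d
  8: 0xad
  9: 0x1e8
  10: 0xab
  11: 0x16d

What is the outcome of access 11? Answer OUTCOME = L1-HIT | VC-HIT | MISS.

OUTCOME = VC-HIT

#0 0x168→b45/s5 MISS; vc=[]
#1 0x1bf→b55/s7 MISS; vc=[]
#2 0x1ba→b55/s7 L1-HIT; vc=[]
#3 0xac→b21/s5 MISS; vc=[45]
#4 0x11d→b35/s3 MISS; vc=[45]
#5 0x18d→b49/s1 MISS; vc=[45]
#6 0x16b→b45/s5 VC-HIT; vc=[21]
#7 0x8d→b17/s1 MISS; vc=[21,49]
#8 0xad→b21/s5 VC-HIT; vc=[45,49]
#9 0x1e8→b61/s5 MISS; vc=[45,49,21]
#10 0xab→b21/s5 VC-HIT; vc=[45,49,61]
#11 0x16d→b45/s5 VC-HIT; vc=[21,49,61]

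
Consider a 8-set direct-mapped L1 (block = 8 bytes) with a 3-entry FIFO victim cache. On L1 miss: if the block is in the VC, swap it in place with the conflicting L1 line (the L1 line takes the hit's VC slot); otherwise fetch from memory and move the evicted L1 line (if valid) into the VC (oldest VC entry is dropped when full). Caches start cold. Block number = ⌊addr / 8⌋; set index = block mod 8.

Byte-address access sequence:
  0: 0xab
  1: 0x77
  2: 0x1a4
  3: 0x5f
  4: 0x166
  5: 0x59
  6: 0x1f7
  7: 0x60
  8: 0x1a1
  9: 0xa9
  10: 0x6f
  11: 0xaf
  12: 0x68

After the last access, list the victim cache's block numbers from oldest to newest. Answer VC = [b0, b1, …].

0: 0xab (blk 21, set 5) → MISS  vc=[]
1: 0x77 (blk 14, set 6) → MISS  vc=[]
2: 0x1a4 (blk 52, set 4) → MISS  vc=[]
3: 0x5f (blk 11, set 3) → MISS  vc=[]
4: 0x166 (blk 44, set 4) → MISS  vc=[52]
5: 0x59 (blk 11, set 3) → L1-HIT  vc=[52]
6: 0x1f7 (blk 62, set 6) → MISS  vc=[52, 14]
7: 0x60 (blk 12, set 4) → MISS  vc=[52, 14, 44]
8: 0x1a1 (blk 52, set 4) → VC-HIT  vc=[12, 14, 44]
9: 0xa9 (blk 21, set 5) → L1-HIT  vc=[12, 14, 44]
10: 0x6f (blk 13, set 5) → MISS  vc=[14, 44, 21]
11: 0xaf (blk 21, set 5) → VC-HIT  vc=[14, 44, 13]
12: 0x68 (blk 13, set 5) → VC-HIT  vc=[14, 44, 21]

VC = [14, 44, 21]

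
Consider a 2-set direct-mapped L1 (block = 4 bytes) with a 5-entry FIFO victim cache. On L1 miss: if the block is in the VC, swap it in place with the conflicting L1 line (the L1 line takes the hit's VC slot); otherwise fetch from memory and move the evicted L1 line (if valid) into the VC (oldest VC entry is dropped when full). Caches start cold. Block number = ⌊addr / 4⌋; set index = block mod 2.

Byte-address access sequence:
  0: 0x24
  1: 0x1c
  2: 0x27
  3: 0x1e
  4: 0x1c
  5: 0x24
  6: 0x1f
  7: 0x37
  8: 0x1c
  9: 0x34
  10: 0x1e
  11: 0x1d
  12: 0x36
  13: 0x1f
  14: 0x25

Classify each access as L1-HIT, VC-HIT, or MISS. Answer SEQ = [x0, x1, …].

SEQ = [MISS, MISS, VC-HIT, VC-HIT, L1-HIT, VC-HIT, VC-HIT, MISS, VC-HIT, VC-HIT, VC-HIT, L1-HIT, VC-HIT, VC-HIT, VC-HIT]

  [0] addr=0x24 blk=9 s=1: MISS | VC []
  [1] addr=0x1c blk=7 s=1: MISS | VC [9]
  [2] addr=0x27 blk=9 s=1: VC-HIT | VC [7]
  [3] addr=0x1e blk=7 s=1: VC-HIT | VC [9]
  [4] addr=0x1c blk=7 s=1: L1-HIT | VC [9]
  [5] addr=0x24 blk=9 s=1: VC-HIT | VC [7]
  [6] addr=0x1f blk=7 s=1: VC-HIT | VC [9]
  [7] addr=0x37 blk=13 s=1: MISS | VC [9, 7]
  [8] addr=0x1c blk=7 s=1: VC-HIT | VC [9, 13]
  [9] addr=0x34 blk=13 s=1: VC-HIT | VC [9, 7]
  [10] addr=0x1e blk=7 s=1: VC-HIT | VC [9, 13]
  [11] addr=0x1d blk=7 s=1: L1-HIT | VC [9, 13]
  [12] addr=0x36 blk=13 s=1: VC-HIT | VC [9, 7]
  [13] addr=0x1f blk=7 s=1: VC-HIT | VC [9, 13]
  [14] addr=0x25 blk=9 s=1: VC-HIT | VC [7, 13]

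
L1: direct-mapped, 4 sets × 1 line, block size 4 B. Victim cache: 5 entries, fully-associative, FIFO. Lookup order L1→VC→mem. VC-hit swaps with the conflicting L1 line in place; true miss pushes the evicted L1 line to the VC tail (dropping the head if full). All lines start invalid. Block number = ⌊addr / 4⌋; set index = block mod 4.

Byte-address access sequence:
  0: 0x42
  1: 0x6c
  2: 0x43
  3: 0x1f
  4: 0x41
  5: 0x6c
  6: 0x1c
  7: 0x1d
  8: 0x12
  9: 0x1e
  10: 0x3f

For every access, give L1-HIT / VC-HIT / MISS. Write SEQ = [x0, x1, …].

  [0] addr=0x42 blk=16 s=0: MISS | VC []
  [1] addr=0x6c blk=27 s=3: MISS | VC []
  [2] addr=0x43 blk=16 s=0: L1-HIT | VC []
  [3] addr=0x1f blk=7 s=3: MISS | VC [27]
  [4] addr=0x41 blk=16 s=0: L1-HIT | VC [27]
  [5] addr=0x6c blk=27 s=3: VC-HIT | VC [7]
  [6] addr=0x1c blk=7 s=3: VC-HIT | VC [27]
  [7] addr=0x1d blk=7 s=3: L1-HIT | VC [27]
  [8] addr=0x12 blk=4 s=0: MISS | VC [27, 16]
  [9] addr=0x1e blk=7 s=3: L1-HIT | VC [27, 16]
  [10] addr=0x3f blk=15 s=3: MISS | VC [27, 16, 7]

SEQ = [MISS, MISS, L1-HIT, MISS, L1-HIT, VC-HIT, VC-HIT, L1-HIT, MISS, L1-HIT, MISS]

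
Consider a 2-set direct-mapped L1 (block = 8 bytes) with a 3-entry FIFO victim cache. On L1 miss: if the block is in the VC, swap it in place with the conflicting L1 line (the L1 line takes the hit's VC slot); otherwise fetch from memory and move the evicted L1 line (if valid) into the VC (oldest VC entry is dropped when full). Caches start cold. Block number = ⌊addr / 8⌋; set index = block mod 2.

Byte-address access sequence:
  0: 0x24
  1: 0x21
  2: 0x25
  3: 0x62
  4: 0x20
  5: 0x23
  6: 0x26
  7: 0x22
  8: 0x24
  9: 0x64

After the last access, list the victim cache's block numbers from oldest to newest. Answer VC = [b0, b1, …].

VC = [4]

#0 0x24→b4/s0 MISS; vc=[]
#1 0x21→b4/s0 L1-HIT; vc=[]
#2 0x25→b4/s0 L1-HIT; vc=[]
#3 0x62→b12/s0 MISS; vc=[4]
#4 0x20→b4/s0 VC-HIT; vc=[12]
#5 0x23→b4/s0 L1-HIT; vc=[12]
#6 0x26→b4/s0 L1-HIT; vc=[12]
#7 0x22→b4/s0 L1-HIT; vc=[12]
#8 0x24→b4/s0 L1-HIT; vc=[12]
#9 0x64→b12/s0 VC-HIT; vc=[4]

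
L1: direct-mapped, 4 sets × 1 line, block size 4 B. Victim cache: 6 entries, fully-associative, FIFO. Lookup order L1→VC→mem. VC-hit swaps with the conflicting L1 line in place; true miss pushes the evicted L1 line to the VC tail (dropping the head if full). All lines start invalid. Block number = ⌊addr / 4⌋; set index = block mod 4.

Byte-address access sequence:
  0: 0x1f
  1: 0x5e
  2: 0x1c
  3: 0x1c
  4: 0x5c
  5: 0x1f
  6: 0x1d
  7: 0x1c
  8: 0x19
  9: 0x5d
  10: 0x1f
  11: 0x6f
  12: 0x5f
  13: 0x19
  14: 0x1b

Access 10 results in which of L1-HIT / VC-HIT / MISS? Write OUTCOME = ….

OUTCOME = VC-HIT

#0 0x1f→b7/s3 MISS; vc=[]
#1 0x5e→b23/s3 MISS; vc=[7]
#2 0x1c→b7/s3 VC-HIT; vc=[23]
#3 0x1c→b7/s3 L1-HIT; vc=[23]
#4 0x5c→b23/s3 VC-HIT; vc=[7]
#5 0x1f→b7/s3 VC-HIT; vc=[23]
#6 0x1d→b7/s3 L1-HIT; vc=[23]
#7 0x1c→b7/s3 L1-HIT; vc=[23]
#8 0x19→b6/s2 MISS; vc=[23]
#9 0x5d→b23/s3 VC-HIT; vc=[7]
#10 0x1f→b7/s3 VC-HIT; vc=[23]
#11 0x6f→b27/s3 MISS; vc=[23,7]
#12 0x5f→b23/s3 VC-HIT; vc=[27,7]
#13 0x19→b6/s2 L1-HIT; vc=[27,7]
#14 0x1b→b6/s2 L1-HIT; vc=[27,7]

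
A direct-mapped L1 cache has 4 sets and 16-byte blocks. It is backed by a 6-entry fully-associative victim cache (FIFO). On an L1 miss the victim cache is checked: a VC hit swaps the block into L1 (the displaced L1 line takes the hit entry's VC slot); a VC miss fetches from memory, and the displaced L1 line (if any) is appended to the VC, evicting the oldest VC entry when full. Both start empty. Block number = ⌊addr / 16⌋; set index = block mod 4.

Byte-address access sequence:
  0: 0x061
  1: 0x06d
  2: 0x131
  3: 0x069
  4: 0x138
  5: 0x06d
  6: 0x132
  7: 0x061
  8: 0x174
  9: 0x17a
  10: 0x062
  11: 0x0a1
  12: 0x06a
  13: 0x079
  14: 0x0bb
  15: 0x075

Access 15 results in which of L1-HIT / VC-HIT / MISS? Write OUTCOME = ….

OUTCOME = VC-HIT

0: 0x61 (blk 6, set 2) → MISS  vc=[]
1: 0x6d (blk 6, set 2) → L1-HIT  vc=[]
2: 0x131 (blk 19, set 3) → MISS  vc=[]
3: 0x69 (blk 6, set 2) → L1-HIT  vc=[]
4: 0x138 (blk 19, set 3) → L1-HIT  vc=[]
5: 0x6d (blk 6, set 2) → L1-HIT  vc=[]
6: 0x132 (blk 19, set 3) → L1-HIT  vc=[]
7: 0x61 (blk 6, set 2) → L1-HIT  vc=[]
8: 0x174 (blk 23, set 3) → MISS  vc=[19]
9: 0x17a (blk 23, set 3) → L1-HIT  vc=[19]
10: 0x62 (blk 6, set 2) → L1-HIT  vc=[19]
11: 0xa1 (blk 10, set 2) → MISS  vc=[19, 6]
12: 0x6a (blk 6, set 2) → VC-HIT  vc=[19, 10]
13: 0x79 (blk 7, set 3) → MISS  vc=[19, 10, 23]
14: 0xbb (blk 11, set 3) → MISS  vc=[19, 10, 23, 7]
15: 0x75 (blk 7, set 3) → VC-HIT  vc=[19, 10, 23, 11]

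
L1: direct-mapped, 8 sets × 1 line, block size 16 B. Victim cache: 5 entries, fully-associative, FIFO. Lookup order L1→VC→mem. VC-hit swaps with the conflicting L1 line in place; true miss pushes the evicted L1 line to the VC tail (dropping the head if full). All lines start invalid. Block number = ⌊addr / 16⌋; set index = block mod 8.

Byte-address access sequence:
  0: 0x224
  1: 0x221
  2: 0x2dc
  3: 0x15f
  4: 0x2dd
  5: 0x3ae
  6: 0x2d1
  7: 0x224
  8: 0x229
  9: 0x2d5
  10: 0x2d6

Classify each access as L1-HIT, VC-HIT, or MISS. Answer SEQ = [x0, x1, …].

  [0] addr=0x224 blk=34 s=2: MISS | VC []
  [1] addr=0x221 blk=34 s=2: L1-HIT | VC []
  [2] addr=0x2dc blk=45 s=5: MISS | VC []
  [3] addr=0x15f blk=21 s=5: MISS | VC [45]
  [4] addr=0x2dd blk=45 s=5: VC-HIT | VC [21]
  [5] addr=0x3ae blk=58 s=2: MISS | VC [21, 34]
  [6] addr=0x2d1 blk=45 s=5: L1-HIT | VC [21, 34]
  [7] addr=0x224 blk=34 s=2: VC-HIT | VC [21, 58]
  [8] addr=0x229 blk=34 s=2: L1-HIT | VC [21, 58]
  [9] addr=0x2d5 blk=45 s=5: L1-HIT | VC [21, 58]
  [10] addr=0x2d6 blk=45 s=5: L1-HIT | VC [21, 58]

SEQ = [MISS, L1-HIT, MISS, MISS, VC-HIT, MISS, L1-HIT, VC-HIT, L1-HIT, L1-HIT, L1-HIT]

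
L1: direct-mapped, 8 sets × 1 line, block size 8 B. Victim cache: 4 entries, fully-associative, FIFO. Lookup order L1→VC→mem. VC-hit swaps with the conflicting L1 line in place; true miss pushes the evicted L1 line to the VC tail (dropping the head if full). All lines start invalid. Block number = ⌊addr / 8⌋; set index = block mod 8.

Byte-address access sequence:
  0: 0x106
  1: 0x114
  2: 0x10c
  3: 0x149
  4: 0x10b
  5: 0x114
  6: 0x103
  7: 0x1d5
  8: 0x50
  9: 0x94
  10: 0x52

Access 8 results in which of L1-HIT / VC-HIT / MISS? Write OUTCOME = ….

0: 0x106 (blk 32, set 0) → MISS  vc=[]
1: 0x114 (blk 34, set 2) → MISS  vc=[]
2: 0x10c (blk 33, set 1) → MISS  vc=[]
3: 0x149 (blk 41, set 1) → MISS  vc=[33]
4: 0x10b (blk 33, set 1) → VC-HIT  vc=[41]
5: 0x114 (blk 34, set 2) → L1-HIT  vc=[41]
6: 0x103 (blk 32, set 0) → L1-HIT  vc=[41]
7: 0x1d5 (blk 58, set 2) → MISS  vc=[41, 34]
8: 0x50 (blk 10, set 2) → MISS  vc=[41, 34, 58]
9: 0x94 (blk 18, set 2) → MISS  vc=[41, 34, 58, 10]
10: 0x52 (blk 10, set 2) → VC-HIT  vc=[41, 34, 58, 18]

OUTCOME = MISS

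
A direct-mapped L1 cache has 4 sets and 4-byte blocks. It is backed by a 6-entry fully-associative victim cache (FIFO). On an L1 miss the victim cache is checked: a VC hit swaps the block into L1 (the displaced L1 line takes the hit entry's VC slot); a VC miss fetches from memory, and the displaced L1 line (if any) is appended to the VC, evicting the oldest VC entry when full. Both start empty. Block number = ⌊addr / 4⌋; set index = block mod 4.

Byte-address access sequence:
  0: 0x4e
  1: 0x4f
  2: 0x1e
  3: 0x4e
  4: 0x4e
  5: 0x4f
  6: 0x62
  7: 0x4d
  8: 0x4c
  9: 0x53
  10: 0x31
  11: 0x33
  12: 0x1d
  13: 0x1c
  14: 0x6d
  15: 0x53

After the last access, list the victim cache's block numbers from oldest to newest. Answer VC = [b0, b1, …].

VC = [19, 24, 12, 7]

0: 0x4e (blk 19, set 3) → MISS  vc=[]
1: 0x4f (blk 19, set 3) → L1-HIT  vc=[]
2: 0x1e (blk 7, set 3) → MISS  vc=[19]
3: 0x4e (blk 19, set 3) → VC-HIT  vc=[7]
4: 0x4e (blk 19, set 3) → L1-HIT  vc=[7]
5: 0x4f (blk 19, set 3) → L1-HIT  vc=[7]
6: 0x62 (blk 24, set 0) → MISS  vc=[7]
7: 0x4d (blk 19, set 3) → L1-HIT  vc=[7]
8: 0x4c (blk 19, set 3) → L1-HIT  vc=[7]
9: 0x53 (blk 20, set 0) → MISS  vc=[7, 24]
10: 0x31 (blk 12, set 0) → MISS  vc=[7, 24, 20]
11: 0x33 (blk 12, set 0) → L1-HIT  vc=[7, 24, 20]
12: 0x1d (blk 7, set 3) → VC-HIT  vc=[19, 24, 20]
13: 0x1c (blk 7, set 3) → L1-HIT  vc=[19, 24, 20]
14: 0x6d (blk 27, set 3) → MISS  vc=[19, 24, 20, 7]
15: 0x53 (blk 20, set 0) → VC-HIT  vc=[19, 24, 12, 7]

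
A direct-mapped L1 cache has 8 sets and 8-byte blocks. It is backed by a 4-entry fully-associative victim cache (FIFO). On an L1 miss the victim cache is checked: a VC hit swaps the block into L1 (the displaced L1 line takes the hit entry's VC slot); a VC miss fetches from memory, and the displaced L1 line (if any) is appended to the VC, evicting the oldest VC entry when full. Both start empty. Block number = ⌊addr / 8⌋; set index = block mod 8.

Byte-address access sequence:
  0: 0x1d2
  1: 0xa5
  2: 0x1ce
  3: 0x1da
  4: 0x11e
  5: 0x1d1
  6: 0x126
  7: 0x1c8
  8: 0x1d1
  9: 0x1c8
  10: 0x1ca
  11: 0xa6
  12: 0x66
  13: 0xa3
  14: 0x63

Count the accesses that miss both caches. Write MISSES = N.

MISSES = 7

  [0] addr=0x1d2 blk=58 s=2: MISS | VC []
  [1] addr=0xa5 blk=20 s=4: MISS | VC []
  [2] addr=0x1ce blk=57 s=1: MISS | VC []
  [3] addr=0x1da blk=59 s=3: MISS | VC []
  [4] addr=0x11e blk=35 s=3: MISS | VC [59]
  [5] addr=0x1d1 blk=58 s=2: L1-HIT | VC [59]
  [6] addr=0x126 blk=36 s=4: MISS | VC [59, 20]
  [7] addr=0x1c8 blk=57 s=1: L1-HIT | VC [59, 20]
  [8] addr=0x1d1 blk=58 s=2: L1-HIT | VC [59, 20]
  [9] addr=0x1c8 blk=57 s=1: L1-HIT | VC [59, 20]
  [10] addr=0x1ca blk=57 s=1: L1-HIT | VC [59, 20]
  [11] addr=0xa6 blk=20 s=4: VC-HIT | VC [59, 36]
  [12] addr=0x66 blk=12 s=4: MISS | VC [59, 36, 20]
  [13] addr=0xa3 blk=20 s=4: VC-HIT | VC [59, 36, 12]
  [14] addr=0x63 blk=12 s=4: VC-HIT | VC [59, 36, 20]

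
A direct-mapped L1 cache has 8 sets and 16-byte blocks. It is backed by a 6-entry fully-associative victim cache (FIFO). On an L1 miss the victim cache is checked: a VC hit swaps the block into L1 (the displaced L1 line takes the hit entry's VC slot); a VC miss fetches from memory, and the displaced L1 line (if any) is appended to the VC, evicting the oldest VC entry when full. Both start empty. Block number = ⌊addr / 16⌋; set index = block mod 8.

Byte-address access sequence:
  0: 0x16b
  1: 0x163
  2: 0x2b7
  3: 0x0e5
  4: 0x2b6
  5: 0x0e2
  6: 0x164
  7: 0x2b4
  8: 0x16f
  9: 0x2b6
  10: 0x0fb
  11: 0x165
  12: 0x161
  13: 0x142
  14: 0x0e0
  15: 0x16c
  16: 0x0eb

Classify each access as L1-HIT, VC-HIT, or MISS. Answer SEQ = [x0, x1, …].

SEQ = [MISS, L1-HIT, MISS, MISS, L1-HIT, L1-HIT, VC-HIT, L1-HIT, L1-HIT, L1-HIT, MISS, L1-HIT, L1-HIT, MISS, VC-HIT, VC-HIT, VC-HIT]

  [0] addr=0x16b blk=22 s=6: MISS | VC []
  [1] addr=0x163 blk=22 s=6: L1-HIT | VC []
  [2] addr=0x2b7 blk=43 s=3: MISS | VC []
  [3] addr=0xe5 blk=14 s=6: MISS | VC [22]
  [4] addr=0x2b6 blk=43 s=3: L1-HIT | VC [22]
  [5] addr=0xe2 blk=14 s=6: L1-HIT | VC [22]
  [6] addr=0x164 blk=22 s=6: VC-HIT | VC [14]
  [7] addr=0x2b4 blk=43 s=3: L1-HIT | VC [14]
  [8] addr=0x16f blk=22 s=6: L1-HIT | VC [14]
  [9] addr=0x2b6 blk=43 s=3: L1-HIT | VC [14]
  [10] addr=0xfb blk=15 s=7: MISS | VC [14]
  [11] addr=0x165 blk=22 s=6: L1-HIT | VC [14]
  [12] addr=0x161 blk=22 s=6: L1-HIT | VC [14]
  [13] addr=0x142 blk=20 s=4: MISS | VC [14]
  [14] addr=0xe0 blk=14 s=6: VC-HIT | VC [22]
  [15] addr=0x16c blk=22 s=6: VC-HIT | VC [14]
  [16] addr=0xeb blk=14 s=6: VC-HIT | VC [22]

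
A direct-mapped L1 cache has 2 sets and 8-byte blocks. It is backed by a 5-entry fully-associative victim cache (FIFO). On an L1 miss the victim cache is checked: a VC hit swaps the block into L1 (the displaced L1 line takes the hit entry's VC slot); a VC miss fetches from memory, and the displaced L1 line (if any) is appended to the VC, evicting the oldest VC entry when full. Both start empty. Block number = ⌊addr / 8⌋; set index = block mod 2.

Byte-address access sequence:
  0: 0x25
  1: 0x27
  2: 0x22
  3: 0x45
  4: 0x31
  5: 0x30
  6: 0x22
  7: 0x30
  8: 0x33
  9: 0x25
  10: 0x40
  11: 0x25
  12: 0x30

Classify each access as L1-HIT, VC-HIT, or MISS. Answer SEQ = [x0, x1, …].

SEQ = [MISS, L1-HIT, L1-HIT, MISS, MISS, L1-HIT, VC-HIT, VC-HIT, L1-HIT, VC-HIT, VC-HIT, VC-HIT, VC-HIT]

  [0] addr=0x25 blk=4 s=0: MISS | VC []
  [1] addr=0x27 blk=4 s=0: L1-HIT | VC []
  [2] addr=0x22 blk=4 s=0: L1-HIT | VC []
  [3] addr=0x45 blk=8 s=0: MISS | VC [4]
  [4] addr=0x31 blk=6 s=0: MISS | VC [4, 8]
  [5] addr=0x30 blk=6 s=0: L1-HIT | VC [4, 8]
  [6] addr=0x22 blk=4 s=0: VC-HIT | VC [6, 8]
  [7] addr=0x30 blk=6 s=0: VC-HIT | VC [4, 8]
  [8] addr=0x33 blk=6 s=0: L1-HIT | VC [4, 8]
  [9] addr=0x25 blk=4 s=0: VC-HIT | VC [6, 8]
  [10] addr=0x40 blk=8 s=0: VC-HIT | VC [6, 4]
  [11] addr=0x25 blk=4 s=0: VC-HIT | VC [6, 8]
  [12] addr=0x30 blk=6 s=0: VC-HIT | VC [4, 8]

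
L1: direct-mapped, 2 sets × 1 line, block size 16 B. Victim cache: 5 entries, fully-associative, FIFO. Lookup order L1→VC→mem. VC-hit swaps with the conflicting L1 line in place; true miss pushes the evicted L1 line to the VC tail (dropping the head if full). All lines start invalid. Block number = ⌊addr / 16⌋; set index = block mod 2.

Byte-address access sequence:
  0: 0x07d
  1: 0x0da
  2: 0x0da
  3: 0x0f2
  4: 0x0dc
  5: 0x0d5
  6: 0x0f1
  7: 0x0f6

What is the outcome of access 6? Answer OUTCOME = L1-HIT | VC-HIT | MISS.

0: 0x7d (blk 7, set 1) → MISS  vc=[]
1: 0xda (blk 13, set 1) → MISS  vc=[7]
2: 0xda (blk 13, set 1) → L1-HIT  vc=[7]
3: 0xf2 (blk 15, set 1) → MISS  vc=[7, 13]
4: 0xdc (blk 13, set 1) → VC-HIT  vc=[7, 15]
5: 0xd5 (blk 13, set 1) → L1-HIT  vc=[7, 15]
6: 0xf1 (blk 15, set 1) → VC-HIT  vc=[7, 13]
7: 0xf6 (blk 15, set 1) → L1-HIT  vc=[7, 13]

OUTCOME = VC-HIT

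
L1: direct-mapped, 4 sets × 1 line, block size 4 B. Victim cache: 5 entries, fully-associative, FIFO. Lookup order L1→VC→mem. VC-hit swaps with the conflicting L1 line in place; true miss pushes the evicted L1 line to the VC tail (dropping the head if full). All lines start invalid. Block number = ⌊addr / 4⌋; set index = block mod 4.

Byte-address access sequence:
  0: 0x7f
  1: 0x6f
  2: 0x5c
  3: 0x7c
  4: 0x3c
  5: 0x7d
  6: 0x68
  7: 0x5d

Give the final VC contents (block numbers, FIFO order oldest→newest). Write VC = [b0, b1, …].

0: 0x7f (blk 31, set 3) → MISS  vc=[]
1: 0x6f (blk 27, set 3) → MISS  vc=[31]
2: 0x5c (blk 23, set 3) → MISS  vc=[31, 27]
3: 0x7c (blk 31, set 3) → VC-HIT  vc=[23, 27]
4: 0x3c (blk 15, set 3) → MISS  vc=[23, 27, 31]
5: 0x7d (blk 31, set 3) → VC-HIT  vc=[23, 27, 15]
6: 0x68 (blk 26, set 2) → MISS  vc=[23, 27, 15]
7: 0x5d (blk 23, set 3) → VC-HIT  vc=[31, 27, 15]

VC = [31, 27, 15]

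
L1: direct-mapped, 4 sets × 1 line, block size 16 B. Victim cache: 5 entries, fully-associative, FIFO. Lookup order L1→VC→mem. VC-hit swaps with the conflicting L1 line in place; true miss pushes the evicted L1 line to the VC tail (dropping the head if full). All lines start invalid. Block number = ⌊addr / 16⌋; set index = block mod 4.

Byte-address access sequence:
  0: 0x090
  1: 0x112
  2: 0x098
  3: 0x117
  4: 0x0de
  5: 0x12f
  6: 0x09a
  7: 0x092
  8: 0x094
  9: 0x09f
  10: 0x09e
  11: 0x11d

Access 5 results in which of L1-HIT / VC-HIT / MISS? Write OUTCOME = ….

OUTCOME = MISS

  [0] addr=0x90 blk=9 s=1: MISS | VC []
  [1] addr=0x112 blk=17 s=1: MISS | VC [9]
  [2] addr=0x98 blk=9 s=1: VC-HIT | VC [17]
  [3] addr=0x117 blk=17 s=1: VC-HIT | VC [9]
  [4] addr=0xde blk=13 s=1: MISS | VC [9, 17]
  [5] addr=0x12f blk=18 s=2: MISS | VC [9, 17]
  [6] addr=0x9a blk=9 s=1: VC-HIT | VC [13, 17]
  [7] addr=0x92 blk=9 s=1: L1-HIT | VC [13, 17]
  [8] addr=0x94 blk=9 s=1: L1-HIT | VC [13, 17]
  [9] addr=0x9f blk=9 s=1: L1-HIT | VC [13, 17]
  [10] addr=0x9e blk=9 s=1: L1-HIT | VC [13, 17]
  [11] addr=0x11d blk=17 s=1: VC-HIT | VC [13, 9]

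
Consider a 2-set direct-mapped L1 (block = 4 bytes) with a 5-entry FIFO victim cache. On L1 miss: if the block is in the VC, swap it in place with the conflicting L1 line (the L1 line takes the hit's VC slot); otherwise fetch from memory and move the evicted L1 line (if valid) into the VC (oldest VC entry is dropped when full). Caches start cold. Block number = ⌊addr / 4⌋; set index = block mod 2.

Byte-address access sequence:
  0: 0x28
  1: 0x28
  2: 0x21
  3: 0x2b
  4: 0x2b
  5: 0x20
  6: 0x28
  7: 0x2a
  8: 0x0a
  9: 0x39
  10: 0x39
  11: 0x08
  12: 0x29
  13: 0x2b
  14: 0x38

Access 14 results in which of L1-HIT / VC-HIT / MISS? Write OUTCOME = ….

0: 0x28 (blk 10, set 0) → MISS  vc=[]
1: 0x28 (blk 10, set 0) → L1-HIT  vc=[]
2: 0x21 (blk 8, set 0) → MISS  vc=[10]
3: 0x2b (blk 10, set 0) → VC-HIT  vc=[8]
4: 0x2b (blk 10, set 0) → L1-HIT  vc=[8]
5: 0x20 (blk 8, set 0) → VC-HIT  vc=[10]
6: 0x28 (blk 10, set 0) → VC-HIT  vc=[8]
7: 0x2a (blk 10, set 0) → L1-HIT  vc=[8]
8: 0xa (blk 2, set 0) → MISS  vc=[8, 10]
9: 0x39 (blk 14, set 0) → MISS  vc=[8, 10, 2]
10: 0x39 (blk 14, set 0) → L1-HIT  vc=[8, 10, 2]
11: 0x8 (blk 2, set 0) → VC-HIT  vc=[8, 10, 14]
12: 0x29 (blk 10, set 0) → VC-HIT  vc=[8, 2, 14]
13: 0x2b (blk 10, set 0) → L1-HIT  vc=[8, 2, 14]
14: 0x38 (blk 14, set 0) → VC-HIT  vc=[8, 2, 10]

OUTCOME = VC-HIT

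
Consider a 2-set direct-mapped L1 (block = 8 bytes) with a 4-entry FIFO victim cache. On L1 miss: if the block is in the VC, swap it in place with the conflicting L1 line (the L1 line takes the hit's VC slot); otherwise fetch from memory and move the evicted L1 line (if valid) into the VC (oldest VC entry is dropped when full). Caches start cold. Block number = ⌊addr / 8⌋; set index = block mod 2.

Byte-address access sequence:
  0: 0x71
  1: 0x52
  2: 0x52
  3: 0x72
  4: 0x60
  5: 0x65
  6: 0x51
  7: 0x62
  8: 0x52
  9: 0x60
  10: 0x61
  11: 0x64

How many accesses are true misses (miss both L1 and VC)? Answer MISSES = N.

#0 0x71→b14/s0 MISS; vc=[]
#1 0x52→b10/s0 MISS; vc=[14]
#2 0x52→b10/s0 L1-HIT; vc=[14]
#3 0x72→b14/s0 VC-HIT; vc=[10]
#4 0x60→b12/s0 MISS; vc=[10,14]
#5 0x65→b12/s0 L1-HIT; vc=[10,14]
#6 0x51→b10/s0 VC-HIT; vc=[12,14]
#7 0x62→b12/s0 VC-HIT; vc=[10,14]
#8 0x52→b10/s0 VC-HIT; vc=[12,14]
#9 0x60→b12/s0 VC-HIT; vc=[10,14]
#10 0x61→b12/s0 L1-HIT; vc=[10,14]
#11 0x64→b12/s0 L1-HIT; vc=[10,14]

MISSES = 3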